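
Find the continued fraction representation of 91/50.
[1; 1, 4, 1, 1, 4]

Euclidean algorithm steps:
91 = 1 × 50 + 41
50 = 1 × 41 + 9
41 = 4 × 9 + 5
9 = 1 × 5 + 4
5 = 1 × 4 + 1
4 = 4 × 1 + 0
Continued fraction: [1; 1, 4, 1, 1, 4]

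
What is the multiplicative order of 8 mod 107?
106

107 is prime, so ord(8) divides φ(107) = 106.
Divisors of 106: 1, 2, 53, 106.
Repeated squaring: 8^1 ≡ 8, 8^2 ≡ 64, 8^4 ≡ 30, 8^8 ≡ 44, 8^16 ≡ 10, 8^32 ≡ 100, 8^64 ≡ 49 (mod 107).
Test 8^d mod 107 for each divisor d in increasing order:
8^1 ≡ 8
8^2 ≡ 64
8^53 = 8^32·8^16·8^4·8^1 ≡ 106
8^106 = 8^64·8^32·8^8·8^2 ≡ 1  ← first divisor giving 1
The order is 106.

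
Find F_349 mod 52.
25

Matrix identity: Q^n = [[F_(n+1), F_n], [F_n, F_(n-1)]] with Q = [[1,1],[1,0]].
n = 349 = 101011101₂. Square-and-multiply, entries mod 52:
Q^1 = [[1,1],[1,0]]
Q^2 = (Q^1)² = [[2,1],[1,1]]
Q^5 = (Q^2)²·Q = [[8,5],[5,3]]
Q^10 = (Q^5)² = [[37,3],[3,34]]
Q^21 = (Q^10)²·Q = [[31,26],[26,5]]
Q^43 = (Q^21)²·Q = [[25,25],[25,0]]
Q^87 = (Q^43)²·Q = [[3,2],[2,1]]
Q^174 = (Q^87)² = [[13,8],[8,5]]
Q^349 = (Q^174)²·Q = [[13,25],[25,40]]
F_349 mod 52 = Q^349[0][1] = 25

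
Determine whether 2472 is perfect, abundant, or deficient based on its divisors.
abundant

Proper divisors of 2472: sum = 1 + 2 + 3 + 4 + 6 + 8 + 12 + 24 + 103 + 206 + 309 + 412 + 618 + 824 + 1236 = 3768
Since 3768 > 2472, 2472 is abundant.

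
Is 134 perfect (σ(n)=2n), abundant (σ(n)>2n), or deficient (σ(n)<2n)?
deficient

Proper divisors of 134: sum = 1 + 2 + 67 = 70
Since 70 < 134, 134 is deficient.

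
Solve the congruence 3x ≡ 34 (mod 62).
x ≡ 32 (mod 62)

gcd(3, 62) = 1, which divides 34, so solutions exist.
Find 3^(-1) mod 62 by the extended Euclidean algorithm:
62 = 20 × 3 + 2  ⟹  2 = (1)·62 + (-20)·3
3 = 1 × 2 + 1  ⟹  1 = (-1)·62 + (21)·3
So (21)·3 ≡ 1 (mod 62), i.e. 3^(-1) ≡ 21 (mod 62).
x ≡ 21 × 34 = 714 ≡ 32 (mod 62).
Check: 3 × 32 = 96 ≡ 34 (mod 62).
Unique solution: x ≡ 32 (mod 62)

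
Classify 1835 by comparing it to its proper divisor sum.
deficient

Proper divisors of 1835: sum = 1 + 5 + 367 = 373
Since 373 < 1835, 1835 is deficient.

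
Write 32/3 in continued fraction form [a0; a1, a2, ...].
[10; 1, 2]

Euclidean algorithm steps:
32 = 10 × 3 + 2
3 = 1 × 2 + 1
2 = 2 × 1 + 0
Continued fraction: [10; 1, 2]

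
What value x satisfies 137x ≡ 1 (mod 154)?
9

gcd(137, 154) = 1, so the inverse exists.
Extended Euclidean algorithm on (154, 137):
154 = 1 × 137 + 17  ⟹  17 = (1)·154 + (-1)·137
137 = 8 × 17 + 1  ⟹  1 = (-8)·154 + (9)·137
So (9)·137 ≡ 1 (mod 154), i.e. 137^(-1) ≡ 9 (mod 154).
Check: 137 × 9 = 1233 ≡ 1 (mod 154)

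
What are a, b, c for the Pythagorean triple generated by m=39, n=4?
(1505, 312, 1537)

Euclid's formula: a = m² - n², b = 2mn, c = m² + n²
m = 39, n = 4
a = 39² - 4² = 1521 - 16 = 1505
b = 2 × 39 × 4 = 312
c = 39² + 4² = 1521 + 16 = 1537
Verification: 1505² + 312² = 2265025 + 97344 = 2362369 = 1537² ✓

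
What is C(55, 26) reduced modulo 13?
6

Using Lucas' theorem:
Write n=55 and k=26 in base 13:
n in base 13: [4, 3]
k in base 13: [2, 0]
C(55,26) mod 13 = ∏ C(n_i, k_i) mod 13
Digit binomials (mod 13): C(4,2) = 6; C(3,0) = 1
Product: 6 × 1 = 6 ≡ 6 (mod 13)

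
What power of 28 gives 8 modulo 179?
35

Baby-step giant-step with step n = ⌈√179⌉ = 14.
Baby steps 28^j mod 179 (j:value) for j=0..13: 0:1, 1:28, 2:68, 3:114, 4:149, 5:55, 6:108, 7:160, 8:5, 9:140, 10:161, 11:33, 12:29, 13:96.
Giant-step multiplier: 28^(-14) ≡ 28^(178-14) = 28^164 ≡ 60 (mod 179).
Giant steps γ_i = 8·60^i mod 179: γ_0=8, γ_1=122, γ_2=160 (in table at j=7).
x = i·n + j = 2·14 + 7 = 35.
Check: 28^35 ≡ 8 (mod 179).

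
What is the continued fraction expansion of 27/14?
[1; 1, 13]

Euclidean algorithm steps:
27 = 1 × 14 + 13
14 = 1 × 13 + 1
13 = 13 × 1 + 0
Continued fraction: [1; 1, 13]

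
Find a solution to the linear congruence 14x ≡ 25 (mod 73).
x ≡ 7 (mod 73)

gcd(14, 73) = 1, which divides 25, so solutions exist.
Find 14^(-1) mod 73 by the extended Euclidean algorithm:
73 = 5 × 14 + 3  ⟹  3 = (1)·73 + (-5)·14
14 = 4 × 3 + 2  ⟹  2 = (-4)·73 + (21)·14
3 = 1 × 2 + 1  ⟹  1 = (5)·73 + (-26)·14
So (-26)·14 ≡ 1 (mod 73), i.e. 14^(-1) ≡ -26 ≡ 47 (mod 73).
x ≡ 47 × 25 = 1175 ≡ 7 (mod 73).
Check: 14 × 7 = 98 ≡ 25 (mod 73).
Unique solution: x ≡ 7 (mod 73)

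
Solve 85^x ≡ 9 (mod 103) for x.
60

Baby-step giant-step with step n = ⌈√103⌉ = 11.
Baby steps 85^j mod 103 (j:value) for j=0..10: 0:1, 1:85, 2:15, 3:39, 4:19, 5:70, 6:79, 7:20, 8:52, 9:94, 10:59.
Giant-step multiplier: 85^(-11) ≡ 85^(102-11) = 85^91 ≡ 74 (mod 103).
Giant steps γ_i = 9·74^i mod 103: γ_0=9, γ_1=48, γ_2=50, γ_3=95, γ_4=26, γ_5=70 (in table at j=5).
x = i·n + j = 5·11 + 5 = 60.
Check: 85^60 ≡ 9 (mod 103).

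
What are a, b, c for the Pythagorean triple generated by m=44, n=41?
(255, 3608, 3617)

Euclid's formula: a = m² - n², b = 2mn, c = m² + n²
m = 44, n = 41
a = 44² - 41² = 1936 - 1681 = 255
b = 2 × 44 × 41 = 3608
c = 44² + 41² = 1936 + 1681 = 3617
Verification: 255² + 3608² = 65025 + 13017664 = 13082689 = 3617² ✓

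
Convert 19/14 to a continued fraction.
[1; 2, 1, 4]

Euclidean algorithm steps:
19 = 1 × 14 + 5
14 = 2 × 5 + 4
5 = 1 × 4 + 1
4 = 4 × 1 + 0
Continued fraction: [1; 2, 1, 4]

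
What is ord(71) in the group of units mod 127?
63

127 is prime, so ord(71) divides φ(127) = 126.
Divisors of 126: 1, 2, 3, 6, 7, 9, 14, 18, 21, 42, 63, 126.
Repeated squaring: 71^1 ≡ 71, 71^2 ≡ 88, 71^4 ≡ 124, 71^8 ≡ 9, 71^16 ≡ 81, 71^32 ≡ 84, 71^64 ≡ 71 (mod 127).
Test 71^d mod 127 for each divisor d in increasing order:
71^1 ≡ 71
71^2 ≡ 88
71^3 = 71^2·71^1 ≡ 25
71^6 = 71^4·71^2 ≡ 117
71^7 = 71^4·71^2·71^1 ≡ 52
71^9 = 71^8·71^1 ≡ 4
71^14 = 71^8·71^4·71^2 ≡ 37
71^18 = 71^16·71^2 ≡ 16
71^21 = 71^16·71^4·71^1 ≡ 19
71^42 = 71^32·71^8·71^2 ≡ 107
71^63 = 71^32·71^16·71^8·71^4·71^2·71^1 ≡ 1  ← first divisor giving 1
The order is 63.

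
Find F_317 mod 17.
13

Matrix identity: Q^n = [[F_(n+1), F_n], [F_n, F_(n-1)]] with Q = [[1,1],[1,0]].
n = 317 = 100111101₂. Square-and-multiply, entries mod 17:
Q^1 = [[1,1],[1,0]]
Q^2 = (Q^1)² = [[2,1],[1,1]]
Q^4 = (Q^2)² = [[5,3],[3,2]]
Q^9 = (Q^4)²·Q = [[4,0],[0,4]]
Q^19 = (Q^9)²·Q = [[16,16],[16,0]]
Q^39 = (Q^19)²·Q = [[3,2],[2,1]]
Q^79 = (Q^39)²·Q = [[4,13],[13,8]]
Q^158 = (Q^79)² = [[15,3],[3,12]]
Q^317 = (Q^158)²·Q = [[9,13],[13,13]]
F_317 mod 17 = Q^317[0][1] = 13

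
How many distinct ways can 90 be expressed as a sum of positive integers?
56634173

p(n) counts ways to write n as a sum of positive integers (order ignored).
Euler's pentagonal recurrence: p(k) = p(k-1) + p(k-2) - p(k-5) - p(k-7) + p(k-12) + p(k-15) - ... (offsets j(3j∓1)/2, signs ++--, p(0)=1, p(<0)=0).
DP table for k = 0..89: p(0)=1, p(1)=1, p(2)=2, p(3)=3, p(4)=5, p(5)=7, p(6)=11, p(7)=15, p(8)=22, p(9)=30, p(10)=42, p(11)=56, p(12)=77, p(13)=101, p(14)=135, p(15)=176, p(16)=231, p(17)=297, p(18)=385, p(19)=490, p(20)=627, p(21)=792, p(22)=1002, p(23)=1255, p(24)=1575, p(25)=1958, p(26)=2436, p(27)=3010, p(28)=3718, p(29)=4565, p(30)=5604, p(31)=6842, p(32)=8349, p(33)=10143, p(34)=12310, p(35)=14883, p(36)=17977, p(37)=21637, p(38)=26015, p(39)=31185, p(40)=37338, p(41)=44583, p(42)=53174, p(43)=63261, p(44)=75175, p(45)=89134, p(46)=105558, p(47)=124754, p(48)=147273, p(49)=173525, p(50)=204226, p(51)=239943, p(52)=281589, p(53)=329931, p(54)=386155, p(55)=451276, p(56)=526823, p(57)=614154, p(58)=715220, p(59)=831820, p(60)=966467, p(61)=1121505, p(62)=1300156, p(63)=1505499, p(64)=1741630, p(65)=2012558, p(66)=2323520, p(67)=2679689, p(68)=3087735, p(69)=3554345, p(70)=4087968, p(71)=4697205, p(72)=5392783, p(73)=6185689, p(74)=7089500, p(75)=8118264, p(76)=9289091, p(77)=10619863, p(78)=12132164, p(79)=13848650, p(80)=15796476, p(81)=18004327, p(82)=20506255, p(83)=23338469, p(84)=26543660, p(85)=30167357, p(86)=34262962, p(87)=38887673, p(88)=44108109, p(89)=49995925.
Final step: p(90) = p(89) + p(88) - p(85) - p(83) + p(78) + p(75) - p(68) - p(64) + p(55) + p(50) - p(39) - p(33) + p(20) + p(13)
= 49995925 + 44108109 - 30167357 - 23338469 + 12132164 + 8118264 - 3087735 - 1741630 + 451276 + 204226 - 31185 - 10143 + 627 + 101
= 56634173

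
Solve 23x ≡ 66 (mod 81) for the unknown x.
x ≡ 24 (mod 81)

gcd(23, 81) = 1, which divides 66, so solutions exist.
Find 23^(-1) mod 81 by the extended Euclidean algorithm:
81 = 3 × 23 + 12  ⟹  12 = (1)·81 + (-3)·23
23 = 1 × 12 + 11  ⟹  11 = (-1)·81 + (4)·23
12 = 1 × 11 + 1  ⟹  1 = (2)·81 + (-7)·23
So (-7)·23 ≡ 1 (mod 81), i.e. 23^(-1) ≡ -7 ≡ 74 (mod 81).
x ≡ 74 × 66 = 4884 ≡ 24 (mod 81).
Check: 23 × 24 = 552 ≡ 66 (mod 81).
Unique solution: x ≡ 24 (mod 81)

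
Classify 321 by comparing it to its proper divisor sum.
deficient

Proper divisors of 321: sum = 1 + 3 + 107 = 111
Since 111 < 321, 321 is deficient.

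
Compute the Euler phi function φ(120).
32

120 = 2^3 × 3 × 5
φ(n) = n × ∏(1 - 1/p) for each prime p dividing n
φ(120) = 120 × (1 - 1/2) × (1 - 1/3) × (1 - 1/5) = 32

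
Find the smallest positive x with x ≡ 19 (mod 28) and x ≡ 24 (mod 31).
551

Using Chinese Remainder Theorem:
M = 28 × 31 = 868
M1 = 31, M2 = 28
y1 = 31^(-1) mod 28 = 19
y2 = 28^(-1) mod 31 = 10
x = (19×31×19 + 24×28×10) mod 868 = 551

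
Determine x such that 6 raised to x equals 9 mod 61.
36

Baby-step giant-step with step n = ⌈√61⌉ = 8.
Baby steps 6^j mod 61 (j:value) for j=0..7: 0:1, 1:6, 2:36, 3:33, 4:15, 5:29, 6:52, 7:7.
Giant-step multiplier: 6^(-8) ≡ 6^(60-8) = 6^52 ≡ 16 (mod 61).
Giant steps γ_i = 9·16^i mod 61: γ_0=9, γ_1=22, γ_2=47, γ_3=20, γ_4=15 (in table at j=4).
x = i·n + j = 4·8 + 4 = 36.
Check: 6^36 ≡ 9 (mod 61).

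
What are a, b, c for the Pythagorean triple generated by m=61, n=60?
(121, 7320, 7321)

Euclid's formula: a = m² - n², b = 2mn, c = m² + n²
m = 61, n = 60
a = 61² - 60² = 3721 - 3600 = 121
b = 2 × 61 × 60 = 7320
c = 61² + 60² = 3721 + 3600 = 7321
Verification: 121² + 7320² = 14641 + 53582400 = 53597041 = 7321² ✓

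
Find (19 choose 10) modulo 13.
0

Using Lucas' theorem:
Write n=19 and k=10 in base 13:
n in base 13: [1, 6]
k in base 13: [0, 10]
C(19,10) mod 13 = ∏ C(n_i, k_i) mod 13
Digit binomials (mod 13): C(1,0) = 1; C(6,10) = 0 (k_i > n_i)
Product: 1 × 0 = 0 ≡ 0 (mod 13)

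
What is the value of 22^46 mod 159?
70

Repeated squaring. Binary of 46 = 101110.
22^1 ≡ 22 (mod 159); 22^2 ≡ 7 (mod 159); 22^4 ≡ 49 (mod 159); 22^8 ≡ 16 (mod 159); 22^16 ≡ 97 (mod 159); 22^32 ≡ 28 (mod 159)
22^46 = 22^2 × 22^4 × 22^8 × 22^32 ≡ 70 (mod 159)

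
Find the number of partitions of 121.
2056148051

p(n) counts ways to write n as a sum of positive integers (order ignored).
Euler's pentagonal recurrence: p(k) = p(k-1) + p(k-2) - p(k-5) - p(k-7) + p(k-12) + p(k-15) - ... (offsets j(3j∓1)/2, signs ++--, p(0)=1, p(<0)=0).
DP table for k = 0..120: p(0)=1, p(1)=1, p(2)=2, p(3)=3, p(4)=5, p(5)=7, p(6)=11, p(7)=15, p(8)=22, p(9)=30, p(10)=42, p(11)=56, p(12)=77, p(13)=101, p(14)=135, p(15)=176, p(16)=231, p(17)=297, p(18)=385, p(19)=490, p(20)=627, p(21)=792, p(22)=1002, p(23)=1255, p(24)=1575, p(25)=1958, p(26)=2436, p(27)=3010, p(28)=3718, p(29)=4565, p(30)=5604, p(31)=6842, p(32)=8349, p(33)=10143, p(34)=12310, p(35)=14883, p(36)=17977, p(37)=21637, p(38)=26015, p(39)=31185, p(40)=37338, p(41)=44583, p(42)=53174, p(43)=63261, p(44)=75175, p(45)=89134, p(46)=105558, p(47)=124754, p(48)=147273, p(49)=173525, p(50)=204226, p(51)=239943, p(52)=281589, p(53)=329931, p(54)=386155, p(55)=451276, p(56)=526823, p(57)=614154, p(58)=715220, p(59)=831820, p(60)=966467, p(61)=1121505, p(62)=1300156, p(63)=1505499, p(64)=1741630, p(65)=2012558, p(66)=2323520, p(67)=2679689, p(68)=3087735, p(69)=3554345, p(70)=4087968, p(71)=4697205, p(72)=5392783, p(73)=6185689, p(74)=7089500, p(75)=8118264, p(76)=9289091, p(77)=10619863, p(78)=12132164, p(79)=13848650, p(80)=15796476, p(81)=18004327, p(82)=20506255, p(83)=23338469, p(84)=26543660, p(85)=30167357, p(86)=34262962, p(87)=38887673, p(88)=44108109, p(89)=49995925, p(90)=56634173, p(91)=64112359, p(92)=72533807, p(93)=82010177, p(94)=92669720, p(95)=104651419, p(96)=118114304, p(97)=133230930, p(98)=150198136, p(99)=169229875, p(100)=190569292, p(101)=214481126, p(102)=241265379, p(103)=271248950, p(104)=304801365, p(105)=342325709, p(106)=384276336, p(107)=431149389, p(108)=483502844, p(109)=541946240, p(110)=607163746, p(111)=679903203, p(112)=761002156, p(113)=851376628, p(114)=952050665, p(115)=1064144451, p(116)=1188908248, p(117)=1327710076, p(118)=1482074143, p(119)=1653668665, p(120)=1844349560.
Final step: p(121) = p(120) + p(119) - p(116) - p(114) + p(109) + p(106) - p(99) - p(95) + p(86) + p(81) - p(70) - p(64) + p(51) + p(44) - p(29) - p(21) + p(4)
= 1844349560 + 1653668665 - 1188908248 - 952050665 + 541946240 + 384276336 - 169229875 - 104651419 + 34262962 + 18004327 - 4087968 - 1741630 + 239943 + 75175 - 4565 - 792 + 5
= 2056148051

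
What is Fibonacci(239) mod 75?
61

Matrix identity: Q^n = [[F_(n+1), F_n], [F_n, F_(n-1)]] with Q = [[1,1],[1,0]].
n = 239 = 11101111₂. Square-and-multiply, entries mod 75:
Q^1 = [[1,1],[1,0]]
Q^3 = (Q^1)²·Q = [[3,2],[2,1]]
Q^7 = (Q^3)²·Q = [[21,13],[13,8]]
Q^14 = (Q^7)² = [[10,2],[2,8]]
Q^29 = (Q^14)²·Q = [[65,29],[29,36]]
Q^59 = (Q^29)²·Q = [[45,41],[41,4]]
Q^119 = (Q^59)²·Q = [[15,31],[31,59]]
Q^239 = (Q^119)²·Q = [[30,61],[61,44]]
F_239 mod 75 = Q^239[0][1] = 61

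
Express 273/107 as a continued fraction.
[2; 1, 1, 4, 2, 1, 3]

Euclidean algorithm steps:
273 = 2 × 107 + 59
107 = 1 × 59 + 48
59 = 1 × 48 + 11
48 = 4 × 11 + 4
11 = 2 × 4 + 3
4 = 1 × 3 + 1
3 = 3 × 1 + 0
Continued fraction: [2; 1, 1, 4, 2, 1, 3]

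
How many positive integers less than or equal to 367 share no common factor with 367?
366

367 = 367
φ(n) = n × ∏(1 - 1/p) for each prime p dividing n
φ(367) = 367 × (1 - 1/367) = 366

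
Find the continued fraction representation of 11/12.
[0; 1, 11]

Euclidean algorithm steps:
11 = 0 × 12 + 11
12 = 1 × 11 + 1
11 = 11 × 1 + 0
Continued fraction: [0; 1, 11]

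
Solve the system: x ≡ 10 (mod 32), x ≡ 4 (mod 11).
202

Using Chinese Remainder Theorem:
M = 32 × 11 = 352
M1 = 11, M2 = 32
y1 = 11^(-1) mod 32 = 3
y2 = 32^(-1) mod 11 = 10
x = (10×11×3 + 4×32×10) mod 352 = 202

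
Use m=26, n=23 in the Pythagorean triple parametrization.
(147, 1196, 1205)

Euclid's formula: a = m² - n², b = 2mn, c = m² + n²
m = 26, n = 23
a = 26² - 23² = 676 - 529 = 147
b = 2 × 26 × 23 = 1196
c = 26² + 23² = 676 + 529 = 1205
Verification: 147² + 1196² = 21609 + 1430416 = 1452025 = 1205² ✓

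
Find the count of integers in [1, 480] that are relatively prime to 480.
128

480 = 2^5 × 3 × 5
φ(n) = n × ∏(1 - 1/p) for each prime p dividing n
φ(480) = 480 × (1 - 1/2) × (1 - 1/3) × (1 - 1/5) = 128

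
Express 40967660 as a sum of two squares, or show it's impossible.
Not possible

Factorization: 40967660 = 2^2 × 5 × 127^3
By Fermat: n is sum of two squares iff every prime p ≡ 3 (mod 4) appears to even power.
Prime(s) ≡ 3 (mod 4) with odd exponent: [(127, 3)]
Therefore 40967660 cannot be expressed as a² + b².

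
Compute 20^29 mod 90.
50

Repeated squaring. Binary of 29 = 11101.
20^1 ≡ 20 (mod 90); 20^2 ≡ 40 (mod 90); 20^4 ≡ 70 (mod 90); 20^8 ≡ 40 (mod 90); 20^16 ≡ 70 (mod 90)
20^29 = 20^1 × 20^4 × 20^8 × 20^16 ≡ 50 (mod 90)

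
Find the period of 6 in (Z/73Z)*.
36

73 is prime, so ord(6) divides φ(73) = 72.
Divisors of 72: 1, 2, 3, 4, 6, 8, 9, 12, 18, 24, 36, 72.
Repeated squaring: 6^1 ≡ 6, 6^2 ≡ 36, 6^4 ≡ 55, 6^8 ≡ 32, 6^16 ≡ 2, 6^32 ≡ 4, 6^64 ≡ 16 (mod 73).
Test 6^d mod 73 for each divisor d in increasing order:
6^1 ≡ 6
6^2 ≡ 36
6^3 = 6^2·6^1 ≡ 70
6^4 ≡ 55
6^6 = 6^4·6^2 ≡ 9
6^8 ≡ 32
6^9 = 6^8·6^1 ≡ 46
6^12 = 6^8·6^4 ≡ 8
6^18 = 6^16·6^2 ≡ 72
6^24 = 6^16·6^8 ≡ 64
6^36 = 6^32·6^4 ≡ 1  ← first divisor giving 1
The order is 36.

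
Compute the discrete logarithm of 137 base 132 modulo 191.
3

Baby-step giant-step with step n = ⌈√191⌉ = 14.
Baby steps 132^j mod 191 (j:value) for j=0..13: 0:1, 1:132, 2:43, 3:137, 4:130, 5:161, 6:51, 7:47, 8:92, 9:111, 10:136, 11:189, 12:118, 13:105.
h = 137 is already in the table at j=3, so x = 3.
Check: 132^3 ≡ 137 (mod 191).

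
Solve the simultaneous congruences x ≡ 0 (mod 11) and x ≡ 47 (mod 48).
143

Using Chinese Remainder Theorem:
M = 11 × 48 = 528
M1 = 48, M2 = 11
y1 = 48^(-1) mod 11 = 3
y2 = 11^(-1) mod 48 = 35
x = (0×48×3 + 47×11×35) mod 528 = 143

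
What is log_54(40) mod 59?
45

Baby-step giant-step with step n = ⌈√59⌉ = 8.
Baby steps 54^j mod 59 (j:value) for j=0..7: 0:1, 1:54, 2:25, 3:52, 4:35, 5:2, 6:49, 7:50.
Giant-step multiplier: 54^(-8) ≡ 54^(58-8) = 54^50 ≡ 21 (mod 59).
Giant steps γ_i = 40·21^i mod 59: γ_0=40, γ_1=14, γ_2=58, γ_3=38, γ_4=31, γ_5=2 (in table at j=5).
x = i·n + j = 5·8 + 5 = 45.
Check: 54^45 ≡ 40 (mod 59).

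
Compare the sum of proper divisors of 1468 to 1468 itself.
deficient

Proper divisors of 1468: sum = 1 + 2 + 4 + 367 + 734 = 1108
Since 1108 < 1468, 1468 is deficient.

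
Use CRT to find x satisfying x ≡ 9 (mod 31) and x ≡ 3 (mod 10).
133

Using Chinese Remainder Theorem:
M = 31 × 10 = 310
M1 = 10, M2 = 31
y1 = 10^(-1) mod 31 = 28
y2 = 31^(-1) mod 10 = 1
x = (9×10×28 + 3×31×1) mod 310 = 133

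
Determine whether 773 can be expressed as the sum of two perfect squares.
17² + 22² (a=17, b=22)

Factorization: 773 = 773
By Fermat: n is sum of two squares iff every prime p ≡ 3 (mod 4) appears to even power.
All primes ≡ 3 (mod 4) appear to even power.
Search a = 0, 1, 2, … for 773 - a² a perfect square: first hit at a = 17: 773 - 289 = 484 = 22².
773 = 17² + 22² = 289 + 484 ✓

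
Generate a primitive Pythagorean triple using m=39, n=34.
(365, 2652, 2677)

Euclid's formula: a = m² - n², b = 2mn, c = m² + n²
m = 39, n = 34
a = 39² - 34² = 1521 - 1156 = 365
b = 2 × 39 × 34 = 2652
c = 39² + 34² = 1521 + 1156 = 2677
Verification: 365² + 2652² = 133225 + 7033104 = 7166329 = 2677² ✓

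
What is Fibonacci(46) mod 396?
107

Matrix identity: Q^n = [[F_(n+1), F_n], [F_n, F_(n-1)]] with Q = [[1,1],[1,0]].
n = 46 = 101110₂. Square-and-multiply, entries mod 396:
Q^1 = [[1,1],[1,0]]
Q^2 = (Q^1)² = [[2,1],[1,1]]
Q^5 = (Q^2)²·Q = [[8,5],[5,3]]
Q^11 = (Q^5)²·Q = [[144,89],[89,55]]
Q^23 = (Q^11)²·Q = [[36,145],[145,287]]
Q^46 = (Q^23)² = [[145,107],[107,38]]
F_46 mod 396 = Q^46[0][1] = 107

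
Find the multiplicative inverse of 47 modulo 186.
95

gcd(47, 186) = 1, so the inverse exists.
Extended Euclidean algorithm on (186, 47):
186 = 3 × 47 + 45  ⟹  45 = (1)·186 + (-3)·47
47 = 1 × 45 + 2  ⟹  2 = (-1)·186 + (4)·47
45 = 22 × 2 + 1  ⟹  1 = (23)·186 + (-91)·47
So (-91)·47 ≡ 1 (mod 186), i.e. 47^(-1) ≡ -91 ≡ 95 (mod 186).
Check: 47 × 95 = 4465 ≡ 1 (mod 186)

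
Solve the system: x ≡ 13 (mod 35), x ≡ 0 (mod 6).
48

Using Chinese Remainder Theorem:
M = 35 × 6 = 210
M1 = 6, M2 = 35
y1 = 6^(-1) mod 35 = 6
y2 = 35^(-1) mod 6 = 5
x = (13×6×6 + 0×35×5) mod 210 = 48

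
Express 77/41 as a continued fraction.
[1; 1, 7, 5]

Euclidean algorithm steps:
77 = 1 × 41 + 36
41 = 1 × 36 + 5
36 = 7 × 5 + 1
5 = 5 × 1 + 0
Continued fraction: [1; 1, 7, 5]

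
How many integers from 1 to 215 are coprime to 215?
168

215 = 5 × 43
φ(n) = n × ∏(1 - 1/p) for each prime p dividing n
φ(215) = 215 × (1 - 1/5) × (1 - 1/43) = 168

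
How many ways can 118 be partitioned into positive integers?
1482074143

p(n) counts ways to write n as a sum of positive integers (order ignored).
Euler's pentagonal recurrence: p(k) = p(k-1) + p(k-2) - p(k-5) - p(k-7) + p(k-12) + p(k-15) - ... (offsets j(3j∓1)/2, signs ++--, p(0)=1, p(<0)=0).
DP table for k = 0..117: p(0)=1, p(1)=1, p(2)=2, p(3)=3, p(4)=5, p(5)=7, p(6)=11, p(7)=15, p(8)=22, p(9)=30, p(10)=42, p(11)=56, p(12)=77, p(13)=101, p(14)=135, p(15)=176, p(16)=231, p(17)=297, p(18)=385, p(19)=490, p(20)=627, p(21)=792, p(22)=1002, p(23)=1255, p(24)=1575, p(25)=1958, p(26)=2436, p(27)=3010, p(28)=3718, p(29)=4565, p(30)=5604, p(31)=6842, p(32)=8349, p(33)=10143, p(34)=12310, p(35)=14883, p(36)=17977, p(37)=21637, p(38)=26015, p(39)=31185, p(40)=37338, p(41)=44583, p(42)=53174, p(43)=63261, p(44)=75175, p(45)=89134, p(46)=105558, p(47)=124754, p(48)=147273, p(49)=173525, p(50)=204226, p(51)=239943, p(52)=281589, p(53)=329931, p(54)=386155, p(55)=451276, p(56)=526823, p(57)=614154, p(58)=715220, p(59)=831820, p(60)=966467, p(61)=1121505, p(62)=1300156, p(63)=1505499, p(64)=1741630, p(65)=2012558, p(66)=2323520, p(67)=2679689, p(68)=3087735, p(69)=3554345, p(70)=4087968, p(71)=4697205, p(72)=5392783, p(73)=6185689, p(74)=7089500, p(75)=8118264, p(76)=9289091, p(77)=10619863, p(78)=12132164, p(79)=13848650, p(80)=15796476, p(81)=18004327, p(82)=20506255, p(83)=23338469, p(84)=26543660, p(85)=30167357, p(86)=34262962, p(87)=38887673, p(88)=44108109, p(89)=49995925, p(90)=56634173, p(91)=64112359, p(92)=72533807, p(93)=82010177, p(94)=92669720, p(95)=104651419, p(96)=118114304, p(97)=133230930, p(98)=150198136, p(99)=169229875, p(100)=190569292, p(101)=214481126, p(102)=241265379, p(103)=271248950, p(104)=304801365, p(105)=342325709, p(106)=384276336, p(107)=431149389, p(108)=483502844, p(109)=541946240, p(110)=607163746, p(111)=679903203, p(112)=761002156, p(113)=851376628, p(114)=952050665, p(115)=1064144451, p(116)=1188908248, p(117)=1327710076.
Final step: p(118) = p(117) + p(116) - p(113) - p(111) + p(106) + p(103) - p(96) - p(92) + p(83) + p(78) - p(67) - p(61) + p(48) + p(41) - p(26) - p(18) + p(1)
= 1327710076 + 1188908248 - 851376628 - 679903203 + 384276336 + 271248950 - 118114304 - 72533807 + 23338469 + 12132164 - 2679689 - 1121505 + 147273 + 44583 - 2436 - 385 + 1
= 1482074143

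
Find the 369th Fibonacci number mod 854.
400

Matrix identity: Q^n = [[F_(n+1), F_n], [F_n, F_(n-1)]] with Q = [[1,1],[1,0]].
n = 369 = 101110001₂. Square-and-multiply, entries mod 854:
Q^1 = [[1,1],[1,0]]
Q^2 = (Q^1)² = [[2,1],[1,1]]
Q^5 = (Q^2)²·Q = [[8,5],[5,3]]
Q^11 = (Q^5)²·Q = [[144,89],[89,55]]
Q^23 = (Q^11)²·Q = [[252,475],[475,631]]
Q^46 = (Q^23)² = [[477,111],[111,366]]
Q^92 = (Q^46)² = [[730,487],[487,243]]
Q^184 = (Q^92)² = [[615,735],[735,734]]
Q^369 = (Q^184)²·Q = [[421,400],[400,21]]
F_369 mod 854 = Q^369[0][1] = 400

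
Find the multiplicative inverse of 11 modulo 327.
119

gcd(11, 327) = 1, so the inverse exists.
Extended Euclidean algorithm on (327, 11):
327 = 29 × 11 + 8  ⟹  8 = (1)·327 + (-29)·11
11 = 1 × 8 + 3  ⟹  3 = (-1)·327 + (30)·11
8 = 2 × 3 + 2  ⟹  2 = (3)·327 + (-89)·11
3 = 1 × 2 + 1  ⟹  1 = (-4)·327 + (119)·11
So (119)·11 ≡ 1 (mod 327), i.e. 11^(-1) ≡ 119 (mod 327).
Check: 11 × 119 = 1309 ≡ 1 (mod 327)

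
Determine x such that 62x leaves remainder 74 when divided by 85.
x ≡ 67 (mod 85)

gcd(62, 85) = 1, which divides 74, so solutions exist.
Find 62^(-1) mod 85 by the extended Euclidean algorithm:
85 = 1 × 62 + 23  ⟹  23 = (1)·85 + (-1)·62
62 = 2 × 23 + 16  ⟹  16 = (-2)·85 + (3)·62
23 = 1 × 16 + 7  ⟹  7 = (3)·85 + (-4)·62
16 = 2 × 7 + 2  ⟹  2 = (-8)·85 + (11)·62
7 = 3 × 2 + 1  ⟹  1 = (27)·85 + (-37)·62
So (-37)·62 ≡ 1 (mod 85), i.e. 62^(-1) ≡ -37 ≡ 48 (mod 85).
x ≡ 48 × 74 = 3552 ≡ 67 (mod 85).
Check: 62 × 67 = 4154 ≡ 74 (mod 85).
Unique solution: x ≡ 67 (mod 85)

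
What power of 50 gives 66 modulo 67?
33

Baby-step giant-step with step n = ⌈√67⌉ = 9.
Baby steps 50^j mod 67 (j:value) for j=0..8: 0:1, 1:50, 2:21, 3:45, 4:39, 5:7, 6:15, 7:13, 8:47.
Giant-step multiplier: 50^(-9) ≡ 50^(66-9) = 50^57 ≡ 27 (mod 67).
Giant steps γ_i = 66·27^i mod 67: γ_0=66, γ_1=40, γ_2=8, γ_3=15 (in table at j=6).
x = i·n + j = 3·9 + 6 = 33.
Check: 50^33 ≡ 66 (mod 67).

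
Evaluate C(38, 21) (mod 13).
2

Using Lucas' theorem:
Write n=38 and k=21 in base 13:
n in base 13: [2, 12]
k in base 13: [1, 8]
C(38,21) mod 13 = ∏ C(n_i, k_i) mod 13
Digit binomials (mod 13): C(2,1) = 2; C(12,8) = 495 ≡ 1
Product: 2 × 1 = 2 ≡ 2 (mod 13)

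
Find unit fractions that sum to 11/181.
1/17 + 1/513 + 1/1578501

Greedy algorithm:
11/181: ceiling(181/11) = 17, use 1/17
6/3077: ceiling(3077/6) = 513, use 1/513
1/1578501: ceiling(1578501/1) = 1578501, use 1/1578501
Result: 11/181 = 1/17 + 1/513 + 1/1578501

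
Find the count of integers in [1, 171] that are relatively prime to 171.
108

171 = 3^2 × 19
φ(n) = n × ∏(1 - 1/p) for each prime p dividing n
φ(171) = 171 × (1 - 1/3) × (1 - 1/19) = 108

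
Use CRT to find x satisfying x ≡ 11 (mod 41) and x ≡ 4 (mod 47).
380

Using Chinese Remainder Theorem:
M = 41 × 47 = 1927
M1 = 47, M2 = 41
y1 = 47^(-1) mod 41 = 7
y2 = 41^(-1) mod 47 = 39
x = (11×47×7 + 4×41×39) mod 1927 = 380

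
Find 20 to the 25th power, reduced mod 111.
89

Repeated squaring. Binary of 25 = 11001.
20^1 ≡ 20 (mod 111); 20^2 ≡ 67 (mod 111); 20^4 ≡ 49 (mod 111); 20^8 ≡ 70 (mod 111); 20^16 ≡ 16 (mod 111)
20^25 = 20^1 × 20^8 × 20^16 ≡ 89 (mod 111)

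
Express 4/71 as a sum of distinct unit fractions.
1/18 + 1/1278

Greedy algorithm:
4/71: ceiling(71/4) = 18, use 1/18
1/1278: ceiling(1278/1) = 1278, use 1/1278
Result: 4/71 = 1/18 + 1/1278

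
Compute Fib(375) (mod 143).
115

Matrix identity: Q^n = [[F_(n+1), F_n], [F_n, F_(n-1)]] with Q = [[1,1],[1,0]].
n = 375 = 101110111₂. Square-and-multiply, entries mod 143:
Q^1 = [[1,1],[1,0]]
Q^2 = (Q^1)² = [[2,1],[1,1]]
Q^5 = (Q^2)²·Q = [[8,5],[5,3]]
Q^11 = (Q^5)²·Q = [[1,89],[89,55]]
Q^23 = (Q^11)²·Q = [[36,57],[57,122]]
Q^46 = (Q^23)² = [[112,140],[140,115]]
Q^93 = (Q^46)²·Q = [[3,112],[112,34]]
Q^187 = (Q^93)²·Q = [[109,112],[112,140]]
Q^375 = (Q^187)²·Q = [[118,115],[115,3]]
F_375 mod 143 = Q^375[0][1] = 115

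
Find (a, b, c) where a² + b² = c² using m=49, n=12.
(2257, 1176, 2545)

Euclid's formula: a = m² - n², b = 2mn, c = m² + n²
m = 49, n = 12
a = 49² - 12² = 2401 - 144 = 2257
b = 2 × 49 × 12 = 1176
c = 49² + 12² = 2401 + 144 = 2545
Verification: 2257² + 1176² = 5094049 + 1382976 = 6477025 = 2545² ✓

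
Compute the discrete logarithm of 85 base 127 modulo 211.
169

Baby-step giant-step with step n = ⌈√211⌉ = 15.
Baby steps 127^j mod 211 (j:value) for j=0..14: 0:1, 1:127, 2:93, 3:206, 4:209, 5:168, 6:25, 7:10, 8:4, 9:86, 10:161, 11:191, 12:203, 13:39, 14:100.
Giant-step multiplier: 127^(-15) ≡ 127^(210-15) = 127^195 ≡ 153 (mod 211).
Giant steps γ_i = 85·153^i mod 211: γ_0=85, γ_1=134, γ_2=35, γ_3=80, γ_4=2, γ_5=95, γ_6=187, γ_7=126, γ_8=77, γ_9=176, γ_10=131, γ_11=209 (in table at j=4).
x = i·n + j = 11·15 + 4 = 169.
Check: 127^169 ≡ 85 (mod 211).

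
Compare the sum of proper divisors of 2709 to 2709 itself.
deficient

Proper divisors of 2709: sum = 1 + 3 + 7 + 9 + 21 + 43 + 63 + 129 + 301 + 387 + 903 = 1867
Since 1867 < 2709, 2709 is deficient.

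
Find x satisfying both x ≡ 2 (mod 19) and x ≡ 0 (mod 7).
21

Using Chinese Remainder Theorem:
M = 19 × 7 = 133
M1 = 7, M2 = 19
y1 = 7^(-1) mod 19 = 11
y2 = 19^(-1) mod 7 = 3
x = (2×7×11 + 0×19×3) mod 133 = 21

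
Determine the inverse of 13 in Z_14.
13

gcd(13, 14) = 1, so the inverse exists.
Extended Euclidean algorithm on (14, 13):
14 = 1 × 13 + 1  ⟹  1 = (1)·14 + (-1)·13
So (-1)·13 ≡ 1 (mod 14), i.e. 13^(-1) ≡ -1 ≡ 13 (mod 14).
Check: 13 × 13 = 169 ≡ 1 (mod 14)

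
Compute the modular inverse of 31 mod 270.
61

gcd(31, 270) = 1, so the inverse exists.
Extended Euclidean algorithm on (270, 31):
270 = 8 × 31 + 22  ⟹  22 = (1)·270 + (-8)·31
31 = 1 × 22 + 9  ⟹  9 = (-1)·270 + (9)·31
22 = 2 × 9 + 4  ⟹  4 = (3)·270 + (-26)·31
9 = 2 × 4 + 1  ⟹  1 = (-7)·270 + (61)·31
So (61)·31 ≡ 1 (mod 270), i.e. 31^(-1) ≡ 61 (mod 270).
Check: 31 × 61 = 1891 ≡ 1 (mod 270)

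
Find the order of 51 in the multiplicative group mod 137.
136

137 is prime, so ord(51) divides φ(137) = 136.
Divisors of 136: 1, 2, 4, 8, 17, 34, 68, 136.
Repeated squaring: 51^1 ≡ 51, 51^2 ≡ 135, 51^4 ≡ 4, 51^8 ≡ 16, 51^16 ≡ 119, 51^32 ≡ 50, 51^64 ≡ 34, 51^128 ≡ 60 (mod 137).
Test 51^d mod 137 for each divisor d in increasing order:
51^1 ≡ 51
51^2 ≡ 135
51^4 ≡ 4
51^8 ≡ 16
51^17 = 51^16·51^1 ≡ 41
51^34 = 51^32·51^2 ≡ 37
51^68 = 51^64·51^4 ≡ 136
51^136 = 51^128·51^8 ≡ 1  ← first divisor giving 1
The order is 136.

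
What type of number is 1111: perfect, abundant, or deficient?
deficient

Proper divisors of 1111: sum = 1 + 11 + 101 = 113
Since 113 < 1111, 1111 is deficient.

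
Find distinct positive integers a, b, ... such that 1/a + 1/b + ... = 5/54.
1/11 + 1/594

Greedy algorithm:
5/54: ceiling(54/5) = 11, use 1/11
1/594: ceiling(594/1) = 594, use 1/594
Result: 5/54 = 1/11 + 1/594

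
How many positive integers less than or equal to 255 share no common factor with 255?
128

255 = 3 × 5 × 17
φ(n) = n × ∏(1 - 1/p) for each prime p dividing n
φ(255) = 255 × (1 - 1/3) × (1 - 1/5) × (1 - 1/17) = 128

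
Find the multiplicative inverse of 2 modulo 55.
28

gcd(2, 55) = 1, so the inverse exists.
Extended Euclidean algorithm on (55, 2):
55 = 27 × 2 + 1  ⟹  1 = (1)·55 + (-27)·2
So (-27)·2 ≡ 1 (mod 55), i.e. 2^(-1) ≡ -27 ≡ 28 (mod 55).
Check: 2 × 28 = 56 ≡ 1 (mod 55)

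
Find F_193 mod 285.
43

Matrix identity: Q^n = [[F_(n+1), F_n], [F_n, F_(n-1)]] with Q = [[1,1],[1,0]].
n = 193 = 11000001₂. Square-and-multiply, entries mod 285:
Q^1 = [[1,1],[1,0]]
Q^3 = (Q^1)²·Q = [[3,2],[2,1]]
Q^6 = (Q^3)² = [[13,8],[8,5]]
Q^12 = (Q^6)² = [[233,144],[144,89]]
Q^24 = (Q^12)² = [[70,198],[198,157]]
Q^48 = (Q^24)² = [[214,201],[201,13]]
Q^96 = (Q^48)² = [[127,27],[27,100]]
Q^193 = (Q^96)²·Q = [[187,43],[43,144]]
F_193 mod 285 = Q^193[0][1] = 43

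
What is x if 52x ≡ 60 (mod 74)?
x ≡ 4 (mod 37)

gcd(52, 74) = 2, which divides 60, so solutions exist.
Divide through by 2: 26x ≡ 30 (mod 37).
Find 26^(-1) mod 37 by the extended Euclidean algorithm:
37 = 1 × 26 + 11  ⟹  11 = (1)·37 + (-1)·26
26 = 2 × 11 + 4  ⟹  4 = (-2)·37 + (3)·26
11 = 2 × 4 + 3  ⟹  3 = (5)·37 + (-7)·26
4 = 1 × 3 + 1  ⟹  1 = (-7)·37 + (10)·26
So (10)·26 ≡ 1 (mod 37), i.e. 26^(-1) ≡ 10 (mod 37).
x ≡ 10 × 30 = 300 ≡ 4 (mod 37).
Check: 52 × 4 = 208 ≡ 60 (mod 74).
x ≡ 4 (mod 37), giving 2 solutions mod 74.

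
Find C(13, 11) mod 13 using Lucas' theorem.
0

Using Lucas' theorem:
Write n=13 and k=11 in base 13:
n in base 13: [1, 0]
k in base 13: [0, 11]
C(13,11) mod 13 = ∏ C(n_i, k_i) mod 13
Digit binomials (mod 13): C(1,0) = 1; C(0,11) = 0 (k_i > n_i)
Product: 1 × 0 = 0 ≡ 0 (mod 13)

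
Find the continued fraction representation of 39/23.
[1; 1, 2, 3, 2]

Euclidean algorithm steps:
39 = 1 × 23 + 16
23 = 1 × 16 + 7
16 = 2 × 7 + 2
7 = 3 × 2 + 1
2 = 2 × 1 + 0
Continued fraction: [1; 1, 2, 3, 2]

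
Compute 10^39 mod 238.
90

Repeated squaring. Binary of 39 = 100111.
10^1 ≡ 10 (mod 238); 10^2 ≡ 100 (mod 238); 10^4 ≡ 4 (mod 238); 10^8 ≡ 16 (mod 238); 10^16 ≡ 18 (mod 238); 10^32 ≡ 86 (mod 238)
10^39 = 10^1 × 10^2 × 10^4 × 10^32 ≡ 90 (mod 238)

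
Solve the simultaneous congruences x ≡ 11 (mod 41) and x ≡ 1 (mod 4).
93

Using Chinese Remainder Theorem:
M = 41 × 4 = 164
M1 = 4, M2 = 41
y1 = 4^(-1) mod 41 = 31
y2 = 41^(-1) mod 4 = 1
x = (11×4×31 + 1×41×1) mod 164 = 93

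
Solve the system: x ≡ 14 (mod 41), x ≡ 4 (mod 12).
424

Using Chinese Remainder Theorem:
M = 41 × 12 = 492
M1 = 12, M2 = 41
y1 = 12^(-1) mod 41 = 24
y2 = 41^(-1) mod 12 = 5
x = (14×12×24 + 4×41×5) mod 492 = 424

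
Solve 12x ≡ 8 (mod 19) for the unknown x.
x ≡ 7 (mod 19)

gcd(12, 19) = 1, which divides 8, so solutions exist.
Find 12^(-1) mod 19 by the extended Euclidean algorithm:
19 = 1 × 12 + 7  ⟹  7 = (1)·19 + (-1)·12
12 = 1 × 7 + 5  ⟹  5 = (-1)·19 + (2)·12
7 = 1 × 5 + 2  ⟹  2 = (2)·19 + (-3)·12
5 = 2 × 2 + 1  ⟹  1 = (-5)·19 + (8)·12
So (8)·12 ≡ 1 (mod 19), i.e. 12^(-1) ≡ 8 (mod 19).
x ≡ 8 × 8 = 64 ≡ 7 (mod 19).
Check: 12 × 7 = 84 ≡ 8 (mod 19).
Unique solution: x ≡ 7 (mod 19)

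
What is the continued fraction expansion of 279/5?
[55; 1, 4]

Euclidean algorithm steps:
279 = 55 × 5 + 4
5 = 1 × 4 + 1
4 = 4 × 1 + 0
Continued fraction: [55; 1, 4]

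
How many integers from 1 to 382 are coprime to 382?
190

382 = 2 × 191
φ(n) = n × ∏(1 - 1/p) for each prime p dividing n
φ(382) = 382 × (1 - 1/2) × (1 - 1/191) = 190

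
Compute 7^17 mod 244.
51

Repeated squaring. Binary of 17 = 10001.
7^1 ≡ 7 (mod 244); 7^2 ≡ 49 (mod 244); 7^4 ≡ 205 (mod 244); 7^8 ≡ 57 (mod 244); 7^16 ≡ 77 (mod 244)
7^17 = 7^1 × 7^16 ≡ 51 (mod 244)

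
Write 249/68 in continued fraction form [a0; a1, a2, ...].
[3; 1, 1, 1, 22]

Euclidean algorithm steps:
249 = 3 × 68 + 45
68 = 1 × 45 + 23
45 = 1 × 23 + 22
23 = 1 × 22 + 1
22 = 22 × 1 + 0
Continued fraction: [3; 1, 1, 1, 22]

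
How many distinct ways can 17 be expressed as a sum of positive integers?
297

p(n) counts ways to write n as a sum of positive integers (order ignored).
Euler's pentagonal recurrence: p(k) = p(k-1) + p(k-2) - p(k-5) - p(k-7) + p(k-12) + p(k-15) - ... (offsets j(3j∓1)/2, signs ++--, p(0)=1, p(<0)=0).
DP table for k = 0..16: p(0)=1, p(1)=1, p(2)=2, p(3)=3, p(4)=5, p(5)=7, p(6)=11, p(7)=15, p(8)=22, p(9)=30, p(10)=42, p(11)=56, p(12)=77, p(13)=101, p(14)=135, p(15)=176, p(16)=231.
Final step: p(17) = p(16) + p(15) - p(12) - p(10) + p(5) + p(2)
= 231 + 176 - 77 - 42 + 7 + 2
= 297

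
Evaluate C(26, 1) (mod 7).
5

Using Lucas' theorem:
Write n=26 and k=1 in base 7:
n in base 7: [3, 5]
k in base 7: [0, 1]
C(26,1) mod 7 = ∏ C(n_i, k_i) mod 7
Digit binomials (mod 7): C(3,0) = 1; C(5,1) = 5
Product: 1 × 5 = 5 ≡ 5 (mod 7)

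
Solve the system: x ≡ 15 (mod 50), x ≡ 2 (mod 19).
515

Using Chinese Remainder Theorem:
M = 50 × 19 = 950
M1 = 19, M2 = 50
y1 = 19^(-1) mod 50 = 29
y2 = 50^(-1) mod 19 = 8
x = (15×19×29 + 2×50×8) mod 950 = 515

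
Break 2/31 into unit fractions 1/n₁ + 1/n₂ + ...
1/16 + 1/496

Greedy algorithm:
2/31: ceiling(31/2) = 16, use 1/16
1/496: ceiling(496/1) = 496, use 1/496
Result: 2/31 = 1/16 + 1/496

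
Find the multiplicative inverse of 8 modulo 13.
5

gcd(8, 13) = 1, so the inverse exists.
Extended Euclidean algorithm on (13, 8):
13 = 1 × 8 + 5  ⟹  5 = (1)·13 + (-1)·8
8 = 1 × 5 + 3  ⟹  3 = (-1)·13 + (2)·8
5 = 1 × 3 + 2  ⟹  2 = (2)·13 + (-3)·8
3 = 1 × 2 + 1  ⟹  1 = (-3)·13 + (5)·8
So (5)·8 ≡ 1 (mod 13), i.e. 8^(-1) ≡ 5 (mod 13).
Check: 8 × 5 = 40 ≡ 1 (mod 13)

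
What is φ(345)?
176

345 = 3 × 5 × 23
φ(n) = n × ∏(1 - 1/p) for each prime p dividing n
φ(345) = 345 × (1 - 1/3) × (1 - 1/5) × (1 - 1/23) = 176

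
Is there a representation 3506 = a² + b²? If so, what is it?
5² + 59² (a=5, b=59)

Factorization: 3506 = 2 × 1753
By Fermat: n is sum of two squares iff every prime p ≡ 3 (mod 4) appears to even power.
All primes ≡ 3 (mod 4) appear to even power.
Search a = 0, 1, 2, … for 3506 - a² a perfect square: first hit at a = 5: 3506 - 25 = 3481 = 59².
3506 = 5² + 59² = 25 + 3481 ✓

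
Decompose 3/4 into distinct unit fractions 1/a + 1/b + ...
1/2 + 1/4

Greedy algorithm:
3/4: ceiling(4/3) = 2, use 1/2
1/4: ceiling(4/1) = 4, use 1/4
Result: 3/4 = 1/2 + 1/4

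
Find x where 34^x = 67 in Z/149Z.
40

Baby-step giant-step with step n = ⌈√149⌉ = 13.
Baby steps 34^j mod 149 (j:value) for j=0..12: 0:1, 1:34, 2:113, 3:117, 4:104, 5:109, 6:130, 7:99, 8:88, 9:12, 10:110, 11:15, 12:63.
Giant-step multiplier: 34^(-13) ≡ 34^(148-13) = 34^135 ≡ 8 (mod 149).
Giant steps γ_i = 67·8^i mod 149: γ_0=67, γ_1=89, γ_2=116, γ_3=34 (in table at j=1).
x = i·n + j = 3·13 + 1 = 40.
Check: 34^40 ≡ 67 (mod 149).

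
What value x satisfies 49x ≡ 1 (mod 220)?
9

gcd(49, 220) = 1, so the inverse exists.
Extended Euclidean algorithm on (220, 49):
220 = 4 × 49 + 24  ⟹  24 = (1)·220 + (-4)·49
49 = 2 × 24 + 1  ⟹  1 = (-2)·220 + (9)·49
So (9)·49 ≡ 1 (mod 220), i.e. 49^(-1) ≡ 9 (mod 220).
Check: 49 × 9 = 441 ≡ 1 (mod 220)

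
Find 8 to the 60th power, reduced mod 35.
1

Repeated squaring. Binary of 60 = 111100.
8^1 ≡ 8 (mod 35); 8^2 ≡ 29 (mod 35); 8^4 ≡ 1 (mod 35); 8^8 ≡ 1 (mod 35); 8^16 ≡ 1 (mod 35); 8^32 ≡ 1 (mod 35)
8^60 = 8^4 × 8^8 × 8^16 × 8^32 ≡ 1 (mod 35)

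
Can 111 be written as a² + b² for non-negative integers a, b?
Not possible

Factorization: 111 = 3 × 37
By Fermat: n is sum of two squares iff every prime p ≡ 3 (mod 4) appears to even power.
Prime(s) ≡ 3 (mod 4) with odd exponent: [(3, 1)]
Therefore 111 cannot be expressed as a² + b².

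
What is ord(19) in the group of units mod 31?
15

31 is prime, so ord(19) divides φ(31) = 30.
Divisors of 30: 1, 2, 3, 5, 6, 10, 15, 30.
Repeated squaring: 19^1 ≡ 19, 19^2 ≡ 20, 19^4 ≡ 28, 19^8 ≡ 9, 19^16 ≡ 19 (mod 31).
Test 19^d mod 31 for each divisor d in increasing order:
19^1 ≡ 19
19^2 ≡ 20
19^3 = 19^2·19^1 ≡ 8
19^5 = 19^4·19^1 ≡ 5
19^6 = 19^4·19^2 ≡ 2
19^10 = 19^8·19^2 ≡ 25
19^15 = 19^8·19^4·19^2·19^1 ≡ 1  ← first divisor giving 1
The order is 15.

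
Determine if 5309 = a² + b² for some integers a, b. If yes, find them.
50² + 53² (a=50, b=53)

Factorization: 5309 = 5309
By Fermat: n is sum of two squares iff every prime p ≡ 3 (mod 4) appears to even power.
All primes ≡ 3 (mod 4) appear to even power.
Search a = 0, 1, 2, … for 5309 - a² a perfect square: first hit at a = 50: 5309 - 2500 = 2809 = 53².
5309 = 50² + 53² = 2500 + 2809 ✓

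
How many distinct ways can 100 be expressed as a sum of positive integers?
190569292

p(n) counts ways to write n as a sum of positive integers (order ignored).
Euler's pentagonal recurrence: p(k) = p(k-1) + p(k-2) - p(k-5) - p(k-7) + p(k-12) + p(k-15) - ... (offsets j(3j∓1)/2, signs ++--, p(0)=1, p(<0)=0).
DP table for k = 0..99: p(0)=1, p(1)=1, p(2)=2, p(3)=3, p(4)=5, p(5)=7, p(6)=11, p(7)=15, p(8)=22, p(9)=30, p(10)=42, p(11)=56, p(12)=77, p(13)=101, p(14)=135, p(15)=176, p(16)=231, p(17)=297, p(18)=385, p(19)=490, p(20)=627, p(21)=792, p(22)=1002, p(23)=1255, p(24)=1575, p(25)=1958, p(26)=2436, p(27)=3010, p(28)=3718, p(29)=4565, p(30)=5604, p(31)=6842, p(32)=8349, p(33)=10143, p(34)=12310, p(35)=14883, p(36)=17977, p(37)=21637, p(38)=26015, p(39)=31185, p(40)=37338, p(41)=44583, p(42)=53174, p(43)=63261, p(44)=75175, p(45)=89134, p(46)=105558, p(47)=124754, p(48)=147273, p(49)=173525, p(50)=204226, p(51)=239943, p(52)=281589, p(53)=329931, p(54)=386155, p(55)=451276, p(56)=526823, p(57)=614154, p(58)=715220, p(59)=831820, p(60)=966467, p(61)=1121505, p(62)=1300156, p(63)=1505499, p(64)=1741630, p(65)=2012558, p(66)=2323520, p(67)=2679689, p(68)=3087735, p(69)=3554345, p(70)=4087968, p(71)=4697205, p(72)=5392783, p(73)=6185689, p(74)=7089500, p(75)=8118264, p(76)=9289091, p(77)=10619863, p(78)=12132164, p(79)=13848650, p(80)=15796476, p(81)=18004327, p(82)=20506255, p(83)=23338469, p(84)=26543660, p(85)=30167357, p(86)=34262962, p(87)=38887673, p(88)=44108109, p(89)=49995925, p(90)=56634173, p(91)=64112359, p(92)=72533807, p(93)=82010177, p(94)=92669720, p(95)=104651419, p(96)=118114304, p(97)=133230930, p(98)=150198136, p(99)=169229875.
Final step: p(100) = p(99) + p(98) - p(95) - p(93) + p(88) + p(85) - p(78) - p(74) + p(65) + p(60) - p(49) - p(43) + p(30) + p(23) - p(8) - p(0)
= 169229875 + 150198136 - 104651419 - 82010177 + 44108109 + 30167357 - 12132164 - 7089500 + 2012558 + 966467 - 173525 - 63261 + 5604 + 1255 - 22 - 1
= 190569292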